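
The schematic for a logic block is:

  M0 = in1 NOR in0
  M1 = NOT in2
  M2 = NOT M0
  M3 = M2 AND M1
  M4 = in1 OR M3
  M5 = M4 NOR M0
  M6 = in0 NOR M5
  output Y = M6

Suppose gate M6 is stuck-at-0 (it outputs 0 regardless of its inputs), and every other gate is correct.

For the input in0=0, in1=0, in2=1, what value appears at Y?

0

Propagate with M6 forced: M0=1, M1=0, M2=0, M3=0, M4=0, M5=0, M6=0 [stuck-at-0].
So Y = 0. (Without the fault it would be 1.)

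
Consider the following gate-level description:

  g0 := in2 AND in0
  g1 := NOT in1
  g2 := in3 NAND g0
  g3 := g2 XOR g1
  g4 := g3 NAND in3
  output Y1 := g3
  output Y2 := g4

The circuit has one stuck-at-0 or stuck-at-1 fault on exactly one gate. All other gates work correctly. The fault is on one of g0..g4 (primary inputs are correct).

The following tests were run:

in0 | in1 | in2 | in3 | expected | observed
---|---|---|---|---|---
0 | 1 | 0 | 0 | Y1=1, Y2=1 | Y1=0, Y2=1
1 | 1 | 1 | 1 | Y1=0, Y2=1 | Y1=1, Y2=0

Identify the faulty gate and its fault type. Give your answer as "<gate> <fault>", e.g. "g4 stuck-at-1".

Fault-free values for test 1 (in0=0, in1=1, in2=0, in3=0): g0=0, g1=0, g2=1, g3=1, g4=1, giving Y1=1, Y2=1. Observed Y1=0, Y2=1.
Test 1: faults giving observed Y1=0, Y2=1 are {g1 stuck-at-1, g2 stuck-at-0, g3 stuck-at-0}.
Test 2 (in0=1, in1=1, in2=1, in3=1): fault-free g0=1, g1=0, g2=0, g3=0, g4=1 → Y1=0, Y2=1; observed Y1=1, Y2=0. Eliminates g2 stuck-at-0, g3 stuck-at-0.
Only g1 stuck-at-1 is consistent with every test.

g1 stuck-at-1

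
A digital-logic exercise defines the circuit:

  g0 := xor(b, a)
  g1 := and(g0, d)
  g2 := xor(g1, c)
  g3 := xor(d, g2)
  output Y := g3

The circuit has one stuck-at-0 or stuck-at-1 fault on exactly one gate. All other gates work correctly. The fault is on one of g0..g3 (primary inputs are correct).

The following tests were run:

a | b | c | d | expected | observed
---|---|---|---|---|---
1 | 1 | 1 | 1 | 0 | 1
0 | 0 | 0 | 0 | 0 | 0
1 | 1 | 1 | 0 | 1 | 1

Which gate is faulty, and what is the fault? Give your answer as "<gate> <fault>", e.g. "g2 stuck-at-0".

g0 stuck-at-1

Fault-free values for test 1 (a=1, b=1, c=1, d=1): g0=0, g1=0, g2=1, g3=0, giving Y=0. Observed 1.
Test 1: faults giving observed 1 are {g0 stuck-at-1, g1 stuck-at-1, g2 stuck-at-0, g3 stuck-at-1}.
Test 2 (a=0, b=0, c=0, d=0): fault-free g0=0, g1=0, g2=0, g3=0 → 0; observed 0. Eliminates g1 stuck-at-1, g3 stuck-at-1.
Test 3 (a=1, b=1, c=1, d=0): fault-free g0=0, g1=0, g2=1, g3=1 → 1; observed 1. Eliminates g2 stuck-at-0.
Only g0 stuck-at-1 is consistent with every test.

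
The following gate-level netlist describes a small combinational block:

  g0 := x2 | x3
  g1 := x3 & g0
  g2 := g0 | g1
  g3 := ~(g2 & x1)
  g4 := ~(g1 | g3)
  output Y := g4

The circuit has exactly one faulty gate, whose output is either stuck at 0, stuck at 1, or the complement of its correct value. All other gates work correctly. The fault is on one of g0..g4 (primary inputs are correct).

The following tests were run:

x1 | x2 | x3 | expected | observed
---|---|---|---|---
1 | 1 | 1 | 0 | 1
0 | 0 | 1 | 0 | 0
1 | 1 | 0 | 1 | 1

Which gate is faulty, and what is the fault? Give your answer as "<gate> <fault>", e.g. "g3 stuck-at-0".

g1 stuck-at-0

Fault-free values for test 1 (x1=1, x2=1, x3=1): g0=1, g1=1, g2=1, g3=0, g4=0, giving Y=0. Observed 1.
Test 1: faults giving observed 1 are {g1 stuck-at-0, g1 inverted output, g4 stuck-at-1, g4 inverted output}.
Test 2 (x1=0, x2=0, x3=1): fault-free g0=1, g1=1, g2=1, g3=1, g4=0 → 0; observed 0. Eliminates g4 stuck-at-1, g4 inverted output.
Test 3 (x1=1, x2=1, x3=0): fault-free g0=1, g1=0, g2=1, g3=0, g4=1 → 1; observed 1. Eliminates g1 inverted output.
Only g1 stuck-at-0 is consistent with every test.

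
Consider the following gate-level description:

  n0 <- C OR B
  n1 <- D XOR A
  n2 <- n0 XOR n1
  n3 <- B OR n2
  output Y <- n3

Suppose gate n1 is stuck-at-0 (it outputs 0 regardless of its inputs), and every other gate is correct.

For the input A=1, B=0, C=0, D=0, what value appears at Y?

Propagate with n1 forced: n0=0, n1=0 [stuck-at-0], n2=0, n3=0.
So Y = 0. (Without the fault it would be 1.)

0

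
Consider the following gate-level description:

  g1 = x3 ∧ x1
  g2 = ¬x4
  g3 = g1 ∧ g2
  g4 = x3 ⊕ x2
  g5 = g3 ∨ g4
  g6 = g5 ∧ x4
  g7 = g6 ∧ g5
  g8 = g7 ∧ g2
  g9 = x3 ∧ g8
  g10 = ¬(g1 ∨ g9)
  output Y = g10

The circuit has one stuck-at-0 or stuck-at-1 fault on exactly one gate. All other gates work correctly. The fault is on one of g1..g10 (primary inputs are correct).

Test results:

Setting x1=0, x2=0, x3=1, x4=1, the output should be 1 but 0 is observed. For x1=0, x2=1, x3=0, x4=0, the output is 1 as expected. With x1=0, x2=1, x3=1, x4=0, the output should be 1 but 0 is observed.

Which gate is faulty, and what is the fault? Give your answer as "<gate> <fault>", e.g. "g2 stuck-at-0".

Fault-free values for test 1 (x1=0, x2=0, x3=1, x4=1): g1=0, g2=0, g3=0, g4=1, g5=1, g6=1, g7=1, g8=0, g9=0, g10=1, giving Y=1. Observed 0.
Test 1: faults giving observed 0 are {g1 stuck-at-1, g2 stuck-at-1, g8 stuck-at-1, g9 stuck-at-1, g10 stuck-at-0}.
Test 2 (x1=0, x2=1, x3=0, x4=0): fault-free g1=0, g2=1, g3=0, g4=1, g5=1, g6=0, g7=0, g8=0, g9=0, g10=1 → 1; observed 1. Eliminates g1 stuck-at-1, g9 stuck-at-1, g10 stuck-at-0.
Test 3 (x1=0, x2=1, x3=1, x4=0): fault-free g1=0, g2=1, g3=0, g4=0, g5=0, g6=0, g7=0, g8=0, g9=0, g10=1 → 1; observed 0. Eliminates g2 stuck-at-1.
Only g8 stuck-at-1 is consistent with every test.

g8 stuck-at-1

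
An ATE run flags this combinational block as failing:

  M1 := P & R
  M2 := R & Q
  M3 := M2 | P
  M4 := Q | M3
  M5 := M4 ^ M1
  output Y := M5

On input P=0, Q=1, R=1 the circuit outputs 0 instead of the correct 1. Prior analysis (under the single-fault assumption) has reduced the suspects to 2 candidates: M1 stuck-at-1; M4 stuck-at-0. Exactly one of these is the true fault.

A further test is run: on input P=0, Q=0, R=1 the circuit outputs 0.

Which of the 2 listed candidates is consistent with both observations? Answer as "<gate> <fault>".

M4 stuck-at-0

Evaluate each candidate on input P=0, Q=0, R=1:
  M1 stuck-at-1: M1=1 [stuck-at-1], M2=0, M3=0, M4=0, M5=1 → 1 — eliminated
  M4 stuck-at-0: M1=0, M2=0, M3=0, M4=0 [stuck-at-0], M5=0 → 0 — matches
Only M4 stuck-at-0 reproduces the observed 0.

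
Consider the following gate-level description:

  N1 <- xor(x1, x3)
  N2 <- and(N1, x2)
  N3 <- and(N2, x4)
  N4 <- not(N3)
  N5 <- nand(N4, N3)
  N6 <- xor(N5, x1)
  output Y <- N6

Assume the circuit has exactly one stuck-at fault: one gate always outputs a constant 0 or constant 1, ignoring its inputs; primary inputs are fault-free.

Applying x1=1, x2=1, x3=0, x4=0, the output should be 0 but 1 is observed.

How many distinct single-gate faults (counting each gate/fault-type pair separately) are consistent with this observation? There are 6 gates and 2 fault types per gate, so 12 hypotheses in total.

2

Fault-free: N1=1, N2=1, N3=0, N4=1, N5=1, N6=0 → 0. Observed 1.
  N1 stuck-at-0: output 0 ✗
  N1 stuck-at-1: output 0 ✗
  N2 stuck-at-0: output 0 ✗
  N2 stuck-at-1: output 0 ✗
  N3 stuck-at-0: output 0 ✗
  N3 stuck-at-1: output 0 ✗
  N4 stuck-at-0: output 0 ✗
  N4 stuck-at-1: output 0 ✗
  N5 stuck-at-0: output 1 ✓
  N5 stuck-at-1: output 0 ✗
  N6 stuck-at-0: output 0 ✗
  N6 stuck-at-1: output 1 ✓
Consistent faults: {N5 stuck-at-0, N6 stuck-at-1} — 2 in all.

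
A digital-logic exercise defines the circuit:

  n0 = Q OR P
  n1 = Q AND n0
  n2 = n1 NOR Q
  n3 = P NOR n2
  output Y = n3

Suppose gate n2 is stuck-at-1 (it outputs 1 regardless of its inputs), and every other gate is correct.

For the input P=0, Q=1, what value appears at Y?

Propagate with n2 forced: n0=1, n1=1, n2=1 [stuck-at-1], n3=0.
So Y = 0. (Without the fault it would be 1.)

0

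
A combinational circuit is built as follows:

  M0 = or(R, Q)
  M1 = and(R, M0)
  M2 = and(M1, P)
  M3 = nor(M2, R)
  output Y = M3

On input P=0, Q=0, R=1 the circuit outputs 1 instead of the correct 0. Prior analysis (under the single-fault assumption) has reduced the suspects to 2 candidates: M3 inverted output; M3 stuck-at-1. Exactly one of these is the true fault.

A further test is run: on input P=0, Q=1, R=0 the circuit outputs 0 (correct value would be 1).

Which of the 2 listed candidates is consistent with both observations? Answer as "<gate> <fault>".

Evaluate each candidate on input P=0, Q=1, R=0:
  M3 inverted output: M0=1, M1=0, M2=0, M3=0 [inverted output] → 0 — matches
  M3 stuck-at-1: M0=1, M1=0, M2=0, M3=1 [stuck-at-1] → 1 — eliminated
Only M3 inverted output reproduces the observed 0.

M3 inverted output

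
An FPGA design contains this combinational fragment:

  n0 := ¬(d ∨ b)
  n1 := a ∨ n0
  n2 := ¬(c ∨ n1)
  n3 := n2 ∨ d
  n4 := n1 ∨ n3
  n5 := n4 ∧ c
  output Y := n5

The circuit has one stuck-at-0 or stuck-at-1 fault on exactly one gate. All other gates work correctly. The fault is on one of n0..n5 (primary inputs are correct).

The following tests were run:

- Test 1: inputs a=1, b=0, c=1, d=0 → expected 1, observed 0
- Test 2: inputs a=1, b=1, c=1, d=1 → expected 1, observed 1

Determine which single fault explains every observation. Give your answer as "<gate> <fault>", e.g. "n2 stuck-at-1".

Fault-free values for test 1 (a=1, b=0, c=1, d=0): n0=1, n1=1, n2=0, n3=0, n4=1, n5=1, giving Y=1. Observed 0.
Test 1: faults giving observed 0 are {n1 stuck-at-0, n4 stuck-at-0, n5 stuck-at-0}.
Test 2 (a=1, b=1, c=1, d=1): fault-free n0=0, n1=1, n2=0, n3=1, n4=1, n5=1 → 1; observed 1. Eliminates n4 stuck-at-0, n5 stuck-at-0.
Only n1 stuck-at-0 is consistent with every test.

n1 stuck-at-0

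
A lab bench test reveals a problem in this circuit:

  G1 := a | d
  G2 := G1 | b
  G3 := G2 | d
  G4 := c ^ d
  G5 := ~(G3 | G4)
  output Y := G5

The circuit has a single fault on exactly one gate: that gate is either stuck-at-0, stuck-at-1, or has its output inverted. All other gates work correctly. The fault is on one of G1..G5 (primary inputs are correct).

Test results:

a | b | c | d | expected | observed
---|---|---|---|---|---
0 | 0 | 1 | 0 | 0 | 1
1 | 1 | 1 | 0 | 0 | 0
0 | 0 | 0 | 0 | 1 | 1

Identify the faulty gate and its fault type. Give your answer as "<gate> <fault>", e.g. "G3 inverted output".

Fault-free values for test 1 (a=0, b=0, c=1, d=0): G1=0, G2=0, G3=0, G4=1, G5=0, giving Y=0. Observed 1.
Test 1: faults giving observed 1 are {G4 stuck-at-0, G4 inverted output, G5 stuck-at-1, G5 inverted output}.
Test 2 (a=1, b=1, c=1, d=0): fault-free G1=1, G2=1, G3=1, G4=1, G5=0 → 0; observed 0. Eliminates G5 stuck-at-1, G5 inverted output.
Test 3 (a=0, b=0, c=0, d=0): fault-free G1=0, G2=0, G3=0, G4=0, G5=1 → 1; observed 1. Eliminates G4 inverted output.
Only G4 stuck-at-0 is consistent with every test.

G4 stuck-at-0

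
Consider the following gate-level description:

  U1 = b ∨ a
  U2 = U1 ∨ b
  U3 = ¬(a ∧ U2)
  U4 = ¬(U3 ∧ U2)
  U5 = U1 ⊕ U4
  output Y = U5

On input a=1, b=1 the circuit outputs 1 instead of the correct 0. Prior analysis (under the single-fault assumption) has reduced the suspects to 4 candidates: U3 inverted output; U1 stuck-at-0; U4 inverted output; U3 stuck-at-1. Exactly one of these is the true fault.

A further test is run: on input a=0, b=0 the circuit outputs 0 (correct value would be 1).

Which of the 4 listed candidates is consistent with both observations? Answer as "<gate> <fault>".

U4 inverted output

Evaluate each candidate on input a=0, b=0:
  U3 inverted output: U1=0, U2=0, U3=0 [inverted output], U4=1, U5=1 → 1 — eliminated
  U1 stuck-at-0: U1=0 [stuck-at-0], U2=0, U3=1, U4=1, U5=1 → 1 — eliminated
  U4 inverted output: U1=0, U2=0, U3=1, U4=0 [inverted output], U5=0 → 0 — matches
  U3 stuck-at-1: U1=0, U2=0, U3=1 [stuck-at-1], U4=1, U5=1 → 1 — eliminated
Only U4 inverted output reproduces the observed 0.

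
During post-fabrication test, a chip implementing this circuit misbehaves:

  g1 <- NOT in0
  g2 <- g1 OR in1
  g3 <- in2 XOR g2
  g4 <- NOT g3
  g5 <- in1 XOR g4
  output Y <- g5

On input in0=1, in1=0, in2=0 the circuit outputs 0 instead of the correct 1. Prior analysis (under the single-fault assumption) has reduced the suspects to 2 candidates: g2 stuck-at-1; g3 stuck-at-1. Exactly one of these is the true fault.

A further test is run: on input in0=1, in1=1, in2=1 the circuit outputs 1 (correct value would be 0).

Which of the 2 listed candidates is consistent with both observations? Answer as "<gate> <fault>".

Evaluate each candidate on input in0=1, in1=1, in2=1:
  g2 stuck-at-1: g1=0, g2=1 [stuck-at-1], g3=0, g4=1, g5=0 → 0 — eliminated
  g3 stuck-at-1: g1=0, g2=1, g3=1 [stuck-at-1], g4=0, g5=1 → 1 — matches
Only g3 stuck-at-1 reproduces the observed 1.

g3 stuck-at-1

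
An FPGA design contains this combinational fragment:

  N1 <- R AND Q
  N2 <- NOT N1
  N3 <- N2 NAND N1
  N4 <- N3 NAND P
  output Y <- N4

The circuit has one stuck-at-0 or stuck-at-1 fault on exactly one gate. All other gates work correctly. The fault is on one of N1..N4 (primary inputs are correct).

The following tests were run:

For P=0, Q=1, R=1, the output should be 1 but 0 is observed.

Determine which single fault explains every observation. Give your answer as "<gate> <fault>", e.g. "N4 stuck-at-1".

N4 stuck-at-0

Fault-free values for test 1 (P=0, Q=1, R=1): N1=1, N2=0, N3=1, N4=1, giving Y=1. Observed 0.
Test 1: faults giving observed 0 are {N4 stuck-at-0}.
Only N4 stuck-at-0 is consistent with every test.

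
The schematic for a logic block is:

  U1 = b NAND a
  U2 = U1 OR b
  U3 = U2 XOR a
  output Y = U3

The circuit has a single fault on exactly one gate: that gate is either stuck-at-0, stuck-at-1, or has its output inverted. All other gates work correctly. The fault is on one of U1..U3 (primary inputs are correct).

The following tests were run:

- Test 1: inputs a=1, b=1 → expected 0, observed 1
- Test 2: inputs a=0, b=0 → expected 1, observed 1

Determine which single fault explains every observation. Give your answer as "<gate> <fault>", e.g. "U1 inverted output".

Fault-free values for test 1 (a=1, b=1): U1=0, U2=1, U3=0, giving Y=0. Observed 1.
Test 1: faults giving observed 1 are {U2 stuck-at-0, U2 inverted output, U3 stuck-at-1, U3 inverted output}.
Test 2 (a=0, b=0): fault-free U1=1, U2=1, U3=1 → 1; observed 1. Eliminates U2 stuck-at-0, U2 inverted output, U3 inverted output.
Only U3 stuck-at-1 is consistent with every test.

U3 stuck-at-1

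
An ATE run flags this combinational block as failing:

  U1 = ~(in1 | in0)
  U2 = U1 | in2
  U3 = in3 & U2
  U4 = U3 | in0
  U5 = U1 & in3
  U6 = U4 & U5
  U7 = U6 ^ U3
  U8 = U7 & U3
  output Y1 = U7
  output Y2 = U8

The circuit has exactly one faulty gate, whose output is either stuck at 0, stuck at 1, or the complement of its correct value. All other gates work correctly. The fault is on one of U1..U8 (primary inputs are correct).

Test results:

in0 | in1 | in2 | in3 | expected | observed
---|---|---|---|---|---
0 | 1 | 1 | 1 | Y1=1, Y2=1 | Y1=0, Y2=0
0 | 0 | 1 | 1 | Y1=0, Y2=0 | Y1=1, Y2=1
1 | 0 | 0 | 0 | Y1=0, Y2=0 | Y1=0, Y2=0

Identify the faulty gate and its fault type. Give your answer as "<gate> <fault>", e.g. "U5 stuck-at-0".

Fault-free values for test 1 (in0=0, in1=1, in2=1, in3=1): U1=0, U2=1, U3=1, U4=1, U5=0, U6=0, U7=1, U8=1, giving Y1=1, Y2=1. Observed Y1=0, Y2=0.
Test 1: faults giving observed Y1=0, Y2=0 are {U1 stuck-at-1, U1 inverted output, U2 stuck-at-0, U2 inverted output, U3 stuck-at-0, U3 inverted output, U5 stuck-at-1, U5 inverted output, U6 stuck-at-1, U6 inverted output, U7 stuck-at-0, U7 inverted output}.
Test 2 (in0=0, in1=0, in2=1, in3=1): fault-free U1=1, U2=1, U3=1, U4=1, U5=1, U6=1, U7=0, U8=0 → Y1=0, Y2=0; observed Y1=1, Y2=1. Eliminates U1 stuck-at-1, U2 stuck-at-0, U2 inverted output, U3 stuck-at-0, U3 inverted output, U5 stuck-at-1, U6 stuck-at-1, U7 stuck-at-0.
Test 3 (in0=1, in1=0, in2=0, in3=0): fault-free U1=0, U2=0, U3=0, U4=1, U5=0, U6=0, U7=0, U8=0 → Y1=0, Y2=0; observed Y1=0, Y2=0. Eliminates U5 inverted output, U6 inverted output, U7 inverted output.
Only U1 inverted output is consistent with every test.

U1 inverted output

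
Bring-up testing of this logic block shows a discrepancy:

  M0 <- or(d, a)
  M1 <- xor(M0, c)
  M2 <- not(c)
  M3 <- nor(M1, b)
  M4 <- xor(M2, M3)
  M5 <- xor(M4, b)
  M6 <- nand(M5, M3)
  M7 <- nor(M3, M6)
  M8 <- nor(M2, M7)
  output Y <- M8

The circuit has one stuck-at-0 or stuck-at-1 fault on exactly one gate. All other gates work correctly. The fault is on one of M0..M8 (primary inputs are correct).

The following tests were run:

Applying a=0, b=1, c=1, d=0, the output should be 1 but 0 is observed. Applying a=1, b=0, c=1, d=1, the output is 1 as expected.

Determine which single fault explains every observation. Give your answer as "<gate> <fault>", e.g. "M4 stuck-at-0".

M6 stuck-at-0

Fault-free values for test 1 (a=0, b=1, c=1, d=0): M0=0, M1=1, M2=0, M3=0, M4=0, M5=1, M6=1, M7=0, M8=1, giving Y=1. Observed 0.
Test 1: faults giving observed 0 are {M2 stuck-at-1, M6 stuck-at-0, M7 stuck-at-1, M8 stuck-at-0}.
Test 2 (a=1, b=0, c=1, d=1): fault-free M0=1, M1=0, M2=0, M3=1, M4=1, M5=1, M6=0, M7=0, M8=1 → 1; observed 1. Eliminates M2 stuck-at-1, M7 stuck-at-1, M8 stuck-at-0.
Only M6 stuck-at-0 is consistent with every test.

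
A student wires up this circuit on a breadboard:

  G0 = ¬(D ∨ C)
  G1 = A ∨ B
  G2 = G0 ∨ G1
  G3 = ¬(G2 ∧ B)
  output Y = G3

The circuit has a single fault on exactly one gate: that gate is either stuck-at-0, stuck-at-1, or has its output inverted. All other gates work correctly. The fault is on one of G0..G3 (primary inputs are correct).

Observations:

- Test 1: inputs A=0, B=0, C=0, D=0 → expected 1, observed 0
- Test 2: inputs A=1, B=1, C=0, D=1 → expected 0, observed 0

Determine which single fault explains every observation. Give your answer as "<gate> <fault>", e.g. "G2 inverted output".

Fault-free values for test 1 (A=0, B=0, C=0, D=0): G0=1, G1=0, G2=1, G3=1, giving Y=1. Observed 0.
Test 1: faults giving observed 0 are {G3 stuck-at-0, G3 inverted output}.
Test 2 (A=1, B=1, C=0, D=1): fault-free G0=0, G1=1, G2=1, G3=0 → 0; observed 0. Eliminates G3 inverted output.
Only G3 stuck-at-0 is consistent with every test.

G3 stuck-at-0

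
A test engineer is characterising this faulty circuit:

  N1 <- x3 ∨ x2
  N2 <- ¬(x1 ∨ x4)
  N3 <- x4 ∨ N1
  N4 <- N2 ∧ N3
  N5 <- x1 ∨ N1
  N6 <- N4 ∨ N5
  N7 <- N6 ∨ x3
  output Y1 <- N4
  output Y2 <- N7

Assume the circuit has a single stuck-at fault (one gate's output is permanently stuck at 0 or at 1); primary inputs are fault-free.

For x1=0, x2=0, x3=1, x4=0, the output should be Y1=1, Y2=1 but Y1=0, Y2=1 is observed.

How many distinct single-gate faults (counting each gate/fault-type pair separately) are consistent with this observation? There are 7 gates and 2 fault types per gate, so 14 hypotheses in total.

4

Fault-free: N1=1, N2=1, N3=1, N4=1, N5=1, N6=1, N7=1 → Y1=1, Y2=1. Observed Y1=0, Y2=1.
  N1 stuck-at-0: output Y1=0, Y2=1 ✓
  N1 stuck-at-1: output Y1=1, Y2=1 ✗
  N2 stuck-at-0: output Y1=0, Y2=1 ✓
  N2 stuck-at-1: output Y1=1, Y2=1 ✗
  N3 stuck-at-0: output Y1=0, Y2=1 ✓
  N3 stuck-at-1: output Y1=1, Y2=1 ✗
  N4 stuck-at-0: output Y1=0, Y2=1 ✓
  N4 stuck-at-1: output Y1=1, Y2=1 ✗
  N5 stuck-at-0: output Y1=1, Y2=1 ✗
  N5 stuck-at-1: output Y1=1, Y2=1 ✗
  N6 stuck-at-0: output Y1=1, Y2=1 ✗
  N6 stuck-at-1: output Y1=1, Y2=1 ✗
  N7 stuck-at-0: output Y1=1, Y2=0 ✗
  N7 stuck-at-1: output Y1=1, Y2=1 ✗
Consistent faults: {N1 stuck-at-0, N2 stuck-at-0, N3 stuck-at-0, N4 stuck-at-0} — 4 in all.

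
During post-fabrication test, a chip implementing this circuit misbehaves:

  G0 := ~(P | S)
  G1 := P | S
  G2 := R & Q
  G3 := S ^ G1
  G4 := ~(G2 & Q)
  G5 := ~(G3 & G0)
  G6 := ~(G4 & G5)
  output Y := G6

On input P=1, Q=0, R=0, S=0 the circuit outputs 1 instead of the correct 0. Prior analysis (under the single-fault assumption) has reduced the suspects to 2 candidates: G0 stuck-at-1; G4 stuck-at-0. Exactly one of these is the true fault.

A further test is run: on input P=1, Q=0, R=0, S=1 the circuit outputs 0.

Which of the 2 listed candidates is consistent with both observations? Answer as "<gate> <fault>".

G0 stuck-at-1

Evaluate each candidate on input P=1, Q=0, R=0, S=1:
  G0 stuck-at-1: G0=1 [stuck-at-1], G1=1, G2=0, G3=0, G4=1, G5=1, G6=0 → 0 — matches
  G4 stuck-at-0: G0=0, G1=1, G2=0, G3=0, G4=0 [stuck-at-0], G5=1, G6=1 → 1 — eliminated
Only G0 stuck-at-1 reproduces the observed 0.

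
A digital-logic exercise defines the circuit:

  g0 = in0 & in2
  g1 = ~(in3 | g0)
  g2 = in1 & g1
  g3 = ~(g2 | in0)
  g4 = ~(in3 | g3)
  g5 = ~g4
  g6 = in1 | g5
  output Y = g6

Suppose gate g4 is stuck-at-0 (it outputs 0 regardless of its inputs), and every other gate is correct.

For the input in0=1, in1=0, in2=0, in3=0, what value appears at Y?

Propagate with g4 forced: g0=0, g1=1, g2=0, g3=0, g4=0 [stuck-at-0], g5=1, g6=1.
So Y = 1. (Without the fault it would be 0.)

1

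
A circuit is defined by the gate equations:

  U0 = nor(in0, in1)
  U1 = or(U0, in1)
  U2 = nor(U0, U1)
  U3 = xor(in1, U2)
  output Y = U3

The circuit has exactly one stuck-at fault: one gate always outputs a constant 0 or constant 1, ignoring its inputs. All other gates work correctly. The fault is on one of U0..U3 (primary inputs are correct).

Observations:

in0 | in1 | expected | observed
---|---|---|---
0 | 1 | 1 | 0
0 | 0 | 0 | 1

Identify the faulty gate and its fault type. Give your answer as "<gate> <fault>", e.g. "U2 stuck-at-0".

U2 stuck-at-1

Fault-free values for test 1 (in0=0, in1=1): U0=0, U1=1, U2=0, U3=1, giving Y=1. Observed 0.
Test 1: faults giving observed 0 are {U1 stuck-at-0, U2 stuck-at-1, U3 stuck-at-0}.
Test 2 (in0=0, in1=0): fault-free U0=1, U1=1, U2=0, U3=0 → 0; observed 1. Eliminates U1 stuck-at-0, U3 stuck-at-0.
Only U2 stuck-at-1 is consistent with every test.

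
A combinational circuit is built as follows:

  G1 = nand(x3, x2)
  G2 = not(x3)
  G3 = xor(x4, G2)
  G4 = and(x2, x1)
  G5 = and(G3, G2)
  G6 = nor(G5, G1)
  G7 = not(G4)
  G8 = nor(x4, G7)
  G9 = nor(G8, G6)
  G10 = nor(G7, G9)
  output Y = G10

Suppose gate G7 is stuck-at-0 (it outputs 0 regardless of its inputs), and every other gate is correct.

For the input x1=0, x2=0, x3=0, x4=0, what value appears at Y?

1

Propagate with G7 forced: G1=1, G2=1, G3=1, G4=0, G5=1, G6=0, G7=0 [stuck-at-0], G8=1, G9=0, G10=1.
So Y = 1. (Without the fault it would be 0.)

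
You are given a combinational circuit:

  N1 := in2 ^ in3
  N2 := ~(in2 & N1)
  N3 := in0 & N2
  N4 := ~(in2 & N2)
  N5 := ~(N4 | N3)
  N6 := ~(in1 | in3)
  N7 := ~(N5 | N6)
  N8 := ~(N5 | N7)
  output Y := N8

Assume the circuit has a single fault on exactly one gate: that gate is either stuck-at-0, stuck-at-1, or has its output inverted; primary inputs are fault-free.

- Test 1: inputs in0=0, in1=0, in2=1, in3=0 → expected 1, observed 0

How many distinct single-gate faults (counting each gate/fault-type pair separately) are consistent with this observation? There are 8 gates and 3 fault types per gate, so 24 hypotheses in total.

14

Fault-free: N1=1, N2=0, N3=0, N4=1, N5=0, N6=1, N7=0, N8=1 → 1. Observed 0.
  N1: stuck-at-0, inverted output ✓; others ✗
  N2: stuck-at-1, inverted output ✓; others ✗
  N3: none of the 3 fault types match ✗
  N4: stuck-at-0, inverted output ✓; others ✗
  N5: stuck-at-1, inverted output ✓; others ✗
  N6: stuck-at-0, inverted output ✓; others ✗
  N7: stuck-at-1, inverted output ✓; others ✗
  N8: stuck-at-0, inverted output ✓; others ✗
Consistent faults: {N1 stuck-at-0, N1 inverted output, N2 stuck-at-1, N2 inverted output, N4 stuck-at-0, N4 inverted output, N5 stuck-at-1, N5 inverted output, N6 stuck-at-0, N6 inverted output, N7 stuck-at-1, N7 inverted output, N8 stuck-at-0, N8 inverted output} — 14 in all.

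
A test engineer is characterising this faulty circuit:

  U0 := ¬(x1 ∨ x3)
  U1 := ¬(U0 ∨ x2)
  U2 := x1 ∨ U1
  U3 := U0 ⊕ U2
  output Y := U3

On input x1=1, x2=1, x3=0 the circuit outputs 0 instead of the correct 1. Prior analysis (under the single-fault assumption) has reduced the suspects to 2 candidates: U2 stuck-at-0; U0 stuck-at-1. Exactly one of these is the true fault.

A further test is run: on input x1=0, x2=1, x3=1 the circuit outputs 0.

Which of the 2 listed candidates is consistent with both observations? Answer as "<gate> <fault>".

Evaluate each candidate on input x1=0, x2=1, x3=1:
  U2 stuck-at-0: U0=0, U1=0, U2=0 [stuck-at-0], U3=0 → 0 — matches
  U0 stuck-at-1: U0=1 [stuck-at-1], U1=0, U2=0, U3=1 → 1 — eliminated
Only U2 stuck-at-0 reproduces the observed 0.

U2 stuck-at-0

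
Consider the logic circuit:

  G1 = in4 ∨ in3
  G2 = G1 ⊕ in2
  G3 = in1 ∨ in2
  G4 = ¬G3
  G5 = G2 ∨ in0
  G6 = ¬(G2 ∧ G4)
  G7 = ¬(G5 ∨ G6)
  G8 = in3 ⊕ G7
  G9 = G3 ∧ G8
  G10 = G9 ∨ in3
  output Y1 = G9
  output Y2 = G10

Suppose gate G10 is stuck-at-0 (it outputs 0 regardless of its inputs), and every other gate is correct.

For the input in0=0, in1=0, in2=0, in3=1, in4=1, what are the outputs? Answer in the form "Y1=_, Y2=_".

Propagate with G10 forced: G1=1, G2=1, G3=0, G4=1, G5=1, G6=0, G7=0, G8=1, G9=0, G10=0 [stuck-at-0].
So the outputs are Y1=0, Y2=0. (Without the fault they would be Y1=0, Y2=1.)

Y1=0, Y2=0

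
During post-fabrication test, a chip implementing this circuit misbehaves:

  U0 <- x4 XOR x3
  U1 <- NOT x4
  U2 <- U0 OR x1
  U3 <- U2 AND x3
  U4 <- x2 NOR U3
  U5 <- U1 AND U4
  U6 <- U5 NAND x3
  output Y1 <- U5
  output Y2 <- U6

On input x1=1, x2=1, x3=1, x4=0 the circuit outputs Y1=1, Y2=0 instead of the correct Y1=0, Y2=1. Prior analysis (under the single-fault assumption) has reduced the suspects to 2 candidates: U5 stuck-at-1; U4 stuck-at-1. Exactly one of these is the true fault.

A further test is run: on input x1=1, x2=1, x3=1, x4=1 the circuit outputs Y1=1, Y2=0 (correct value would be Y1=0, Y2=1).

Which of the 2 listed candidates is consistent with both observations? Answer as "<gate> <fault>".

U5 stuck-at-1

Evaluate each candidate on input x1=1, x2=1, x3=1, x4=1:
  U5 stuck-at-1: U0=0, U1=0, U2=1, U3=1, U4=0, U5=1 [stuck-at-1], U6=0 → Y1=1, Y2=0 — matches
  U4 stuck-at-1: U0=0, U1=0, U2=1, U3=1, U4=1 [stuck-at-1], U5=0, U6=1 → Y1=0, Y2=1 — eliminated
Only U5 stuck-at-1 reproduces the observed Y1=1, Y2=0.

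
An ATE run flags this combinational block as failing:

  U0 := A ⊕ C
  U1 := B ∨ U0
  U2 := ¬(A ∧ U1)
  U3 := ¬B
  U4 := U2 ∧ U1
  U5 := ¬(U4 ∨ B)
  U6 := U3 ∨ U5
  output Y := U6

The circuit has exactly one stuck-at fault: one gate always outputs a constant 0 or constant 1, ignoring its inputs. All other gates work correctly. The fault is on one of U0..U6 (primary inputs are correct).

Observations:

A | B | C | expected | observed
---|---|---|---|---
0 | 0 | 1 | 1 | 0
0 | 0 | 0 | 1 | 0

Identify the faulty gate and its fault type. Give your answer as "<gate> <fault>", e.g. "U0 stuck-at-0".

Fault-free values for test 1 (A=0, B=0, C=1): U0=1, U1=1, U2=1, U3=1, U4=1, U5=0, U6=1, giving Y=1. Observed 0.
Test 1: faults giving observed 0 are {U3 stuck-at-0, U6 stuck-at-0}.
Test 2 (A=0, B=0, C=0): fault-free U0=0, U1=0, U2=1, U3=1, U4=0, U5=1, U6=1 → 1; observed 0. Eliminates U3 stuck-at-0.
Only U6 stuck-at-0 is consistent with every test.

U6 stuck-at-0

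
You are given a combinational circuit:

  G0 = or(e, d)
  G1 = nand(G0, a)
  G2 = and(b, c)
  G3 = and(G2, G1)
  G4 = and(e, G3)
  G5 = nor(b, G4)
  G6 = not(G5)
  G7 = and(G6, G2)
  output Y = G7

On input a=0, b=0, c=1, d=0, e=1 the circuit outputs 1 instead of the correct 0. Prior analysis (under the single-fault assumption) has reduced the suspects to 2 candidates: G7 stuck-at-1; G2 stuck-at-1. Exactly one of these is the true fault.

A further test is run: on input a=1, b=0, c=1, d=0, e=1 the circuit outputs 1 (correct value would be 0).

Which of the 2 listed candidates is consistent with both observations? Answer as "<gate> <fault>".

Evaluate each candidate on input a=1, b=0, c=1, d=0, e=1:
  G7 stuck-at-1: G0=1, G1=0, G2=0, G3=0, G4=0, G5=1, G6=0, G7=1 [stuck-at-1] → 1 — matches
  G2 stuck-at-1: G0=1, G1=0, G2=1 [stuck-at-1], G3=0, G4=0, G5=1, G6=0, G7=0 → 0 — eliminated
Only G7 stuck-at-1 reproduces the observed 1.

G7 stuck-at-1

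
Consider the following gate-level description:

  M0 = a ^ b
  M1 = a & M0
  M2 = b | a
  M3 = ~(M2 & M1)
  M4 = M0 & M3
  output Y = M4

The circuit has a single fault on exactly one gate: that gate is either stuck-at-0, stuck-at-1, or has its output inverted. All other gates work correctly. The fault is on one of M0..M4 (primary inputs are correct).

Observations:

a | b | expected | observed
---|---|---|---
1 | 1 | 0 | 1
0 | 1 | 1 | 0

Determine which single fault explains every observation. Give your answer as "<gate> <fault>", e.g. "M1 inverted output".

M4 inverted output

Fault-free values for test 1 (a=1, b=1): M0=0, M1=0, M2=1, M3=1, M4=0, giving Y=0. Observed 1.
Test 1: faults giving observed 1 are {M4 stuck-at-1, M4 inverted output}.
Test 2 (a=0, b=1): fault-free M0=1, M1=0, M2=1, M3=1, M4=1 → 1; observed 0. Eliminates M4 stuck-at-1.
Only M4 inverted output is consistent with every test.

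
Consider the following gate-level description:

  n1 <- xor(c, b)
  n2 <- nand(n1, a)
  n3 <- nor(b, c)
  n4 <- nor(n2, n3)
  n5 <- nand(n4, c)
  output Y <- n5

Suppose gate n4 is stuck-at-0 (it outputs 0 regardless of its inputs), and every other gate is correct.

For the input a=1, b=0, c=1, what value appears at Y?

1

Propagate with n4 forced: n1=1, n2=0, n3=0, n4=0 [stuck-at-0], n5=1.
So Y = 1. (Without the fault it would be 0.)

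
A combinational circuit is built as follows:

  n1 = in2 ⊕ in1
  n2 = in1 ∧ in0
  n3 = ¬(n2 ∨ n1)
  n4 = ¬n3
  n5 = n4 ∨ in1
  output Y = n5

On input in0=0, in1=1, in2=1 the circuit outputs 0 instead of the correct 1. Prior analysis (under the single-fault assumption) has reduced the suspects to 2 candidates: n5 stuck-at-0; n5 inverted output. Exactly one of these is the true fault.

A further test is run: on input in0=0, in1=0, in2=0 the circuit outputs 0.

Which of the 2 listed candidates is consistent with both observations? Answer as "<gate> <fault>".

n5 stuck-at-0

Evaluate each candidate on input in0=0, in1=0, in2=0:
  n5 stuck-at-0: n1=0, n2=0, n3=1, n4=0, n5=0 [stuck-at-0] → 0 — matches
  n5 inverted output: n1=0, n2=0, n3=1, n4=0, n5=1 [inverted output] → 1 — eliminated
Only n5 stuck-at-0 reproduces the observed 0.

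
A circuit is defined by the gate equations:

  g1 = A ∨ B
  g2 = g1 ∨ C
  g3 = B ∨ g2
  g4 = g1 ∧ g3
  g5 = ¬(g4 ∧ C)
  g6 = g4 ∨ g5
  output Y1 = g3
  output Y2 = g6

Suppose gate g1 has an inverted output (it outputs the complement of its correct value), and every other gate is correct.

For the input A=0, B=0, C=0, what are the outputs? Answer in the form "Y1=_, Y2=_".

Y1=1, Y2=1

Propagate with g1 forced: g1=1 [inverted output], g2=1, g3=1, g4=1, g5=1, g6=1.
So the outputs are Y1=1, Y2=1. (Without the fault they would be Y1=0, Y2=1.)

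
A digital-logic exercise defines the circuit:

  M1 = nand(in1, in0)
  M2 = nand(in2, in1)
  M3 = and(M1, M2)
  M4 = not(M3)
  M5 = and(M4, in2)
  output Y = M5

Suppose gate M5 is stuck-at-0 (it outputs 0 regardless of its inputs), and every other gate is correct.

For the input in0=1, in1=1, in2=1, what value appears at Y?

Propagate with M5 forced: M1=0, M2=0, M3=0, M4=1, M5=0 [stuck-at-0].
So Y = 0. (Without the fault it would be 1.)

0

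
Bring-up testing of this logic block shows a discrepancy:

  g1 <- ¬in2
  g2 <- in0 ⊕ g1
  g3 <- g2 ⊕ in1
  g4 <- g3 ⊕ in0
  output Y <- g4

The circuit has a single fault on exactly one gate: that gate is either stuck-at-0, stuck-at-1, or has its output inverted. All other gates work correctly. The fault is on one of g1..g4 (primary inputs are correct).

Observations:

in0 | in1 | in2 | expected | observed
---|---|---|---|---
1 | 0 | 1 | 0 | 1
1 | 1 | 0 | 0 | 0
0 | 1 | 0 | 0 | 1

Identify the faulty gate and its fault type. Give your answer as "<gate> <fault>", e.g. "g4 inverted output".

Fault-free values for test 1 (in0=1, in1=0, in2=1): g1=0, g2=1, g3=1, g4=0, giving Y=0. Observed 1.
Test 1: faults giving observed 1 are {g1 stuck-at-1, g1 inverted output, g2 stuck-at-0, g2 inverted output, g3 stuck-at-0, g3 inverted output, g4 stuck-at-1, g4 inverted output}.
Test 2 (in0=1, in1=1, in2=0): fault-free g1=1, g2=0, g3=1, g4=0 → 0; observed 0. Eliminates g1 inverted output, g2 inverted output, g3 stuck-at-0, g3 inverted output, g4 stuck-at-1, g4 inverted output.
Test 3 (in0=0, in1=1, in2=0): fault-free g1=1, g2=1, g3=0, g4=0 → 0; observed 1. Eliminates g1 stuck-at-1.
Only g2 stuck-at-0 is consistent with every test.

g2 stuck-at-0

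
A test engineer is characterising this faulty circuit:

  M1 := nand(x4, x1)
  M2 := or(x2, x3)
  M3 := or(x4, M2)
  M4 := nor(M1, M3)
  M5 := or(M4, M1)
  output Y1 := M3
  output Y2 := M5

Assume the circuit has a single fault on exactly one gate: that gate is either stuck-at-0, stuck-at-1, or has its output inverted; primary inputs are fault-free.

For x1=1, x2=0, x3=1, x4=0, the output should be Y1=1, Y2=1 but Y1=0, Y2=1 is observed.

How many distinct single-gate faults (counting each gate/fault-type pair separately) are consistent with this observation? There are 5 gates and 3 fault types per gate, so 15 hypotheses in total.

4

Fault-free: M1=1, M2=1, M3=1, M4=0, M5=1 → Y1=1, Y2=1. Observed Y1=0, Y2=1.
  M1: none of the 3 fault types match ✗
  M2: stuck-at-0, inverted output ✓; others ✗
  M3: stuck-at-0, inverted output ✓; others ✗
  M4: none of the 3 fault types match ✗
  M5: none of the 3 fault types match ✗
Consistent faults: {M2 stuck-at-0, M2 inverted output, M3 stuck-at-0, M3 inverted output} — 4 in all.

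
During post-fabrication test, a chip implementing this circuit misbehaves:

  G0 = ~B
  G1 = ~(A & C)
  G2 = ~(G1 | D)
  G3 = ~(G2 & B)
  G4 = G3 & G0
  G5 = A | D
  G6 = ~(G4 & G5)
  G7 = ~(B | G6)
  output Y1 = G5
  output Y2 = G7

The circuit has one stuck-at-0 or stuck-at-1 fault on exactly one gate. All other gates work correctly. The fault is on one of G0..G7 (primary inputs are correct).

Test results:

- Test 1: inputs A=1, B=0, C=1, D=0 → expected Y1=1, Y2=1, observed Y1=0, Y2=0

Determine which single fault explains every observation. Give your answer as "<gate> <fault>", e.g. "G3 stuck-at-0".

Fault-free values for test 1 (A=1, B=0, C=1, D=0): G0=1, G1=0, G2=1, G3=1, G4=1, G5=1, G6=0, G7=1, giving Y1=1, Y2=1. Observed Y1=0, Y2=0.
Test 1: faults giving observed Y1=0, Y2=0 are {G5 stuck-at-0}.
Only G5 stuck-at-0 is consistent with every test.

G5 stuck-at-0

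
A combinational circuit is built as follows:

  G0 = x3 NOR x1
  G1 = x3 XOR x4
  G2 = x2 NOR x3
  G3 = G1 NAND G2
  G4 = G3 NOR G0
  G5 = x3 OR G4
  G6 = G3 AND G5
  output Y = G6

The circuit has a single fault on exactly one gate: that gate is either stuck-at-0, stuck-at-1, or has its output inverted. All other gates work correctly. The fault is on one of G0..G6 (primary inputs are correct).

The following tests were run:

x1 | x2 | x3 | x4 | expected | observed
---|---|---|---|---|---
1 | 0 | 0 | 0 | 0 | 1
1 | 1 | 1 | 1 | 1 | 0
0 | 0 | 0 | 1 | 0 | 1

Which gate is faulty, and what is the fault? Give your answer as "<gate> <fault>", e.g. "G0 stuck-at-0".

Fault-free values for test 1 (x1=1, x2=0, x3=0, x4=0): G0=0, G1=0, G2=1, G3=1, G4=0, G5=0, G6=0, giving Y=0. Observed 1.
Test 1: faults giving observed 1 are {G4 stuck-at-1, G4 inverted output, G5 stuck-at-1, G5 inverted output, G6 stuck-at-1, G6 inverted output}.
Test 2 (x1=1, x2=1, x3=1, x4=1): fault-free G0=0, G1=0, G2=0, G3=1, G4=0, G5=1, G6=1 → 1; observed 0. Eliminates G4 stuck-at-1, G4 inverted output, G5 stuck-at-1, G6 stuck-at-1.
Test 3 (x1=0, x2=0, x3=0, x4=1): fault-free G0=1, G1=1, G2=1, G3=0, G4=0, G5=0, G6=0 → 0; observed 1. Eliminates G5 inverted output.
Only G6 inverted output is consistent with every test.

G6 inverted output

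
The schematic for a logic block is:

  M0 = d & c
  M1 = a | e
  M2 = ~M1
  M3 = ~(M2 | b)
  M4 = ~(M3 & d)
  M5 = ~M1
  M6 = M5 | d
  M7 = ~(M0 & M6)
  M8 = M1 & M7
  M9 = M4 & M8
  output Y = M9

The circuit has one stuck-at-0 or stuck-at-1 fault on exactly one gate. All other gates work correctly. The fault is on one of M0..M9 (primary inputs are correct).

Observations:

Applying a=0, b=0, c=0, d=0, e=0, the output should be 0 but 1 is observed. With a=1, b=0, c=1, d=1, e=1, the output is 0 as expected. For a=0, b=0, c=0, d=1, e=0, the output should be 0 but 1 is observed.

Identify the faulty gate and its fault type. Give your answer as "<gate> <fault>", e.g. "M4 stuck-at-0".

M8 stuck-at-1

Fault-free values for test 1 (a=0, b=0, c=0, d=0, e=0): M0=0, M1=0, M2=1, M3=0, M4=1, M5=1, M6=1, M7=1, M8=0, M9=0, giving Y=0. Observed 1.
Test 1: faults giving observed 1 are {M1 stuck-at-1, M8 stuck-at-1, M9 stuck-at-1}.
Test 2 (a=1, b=0, c=1, d=1, e=1): fault-free M0=1, M1=1, M2=0, M3=1, M4=0, M5=0, M6=1, M7=0, M8=0, M9=0 → 0; observed 0. Eliminates M9 stuck-at-1.
Test 3 (a=0, b=0, c=0, d=1, e=0): fault-free M0=0, M1=0, M2=1, M3=0, M4=1, M5=1, M6=1, M7=1, M8=0, M9=0 → 0; observed 1. Eliminates M1 stuck-at-1.
Only M8 stuck-at-1 is consistent with every test.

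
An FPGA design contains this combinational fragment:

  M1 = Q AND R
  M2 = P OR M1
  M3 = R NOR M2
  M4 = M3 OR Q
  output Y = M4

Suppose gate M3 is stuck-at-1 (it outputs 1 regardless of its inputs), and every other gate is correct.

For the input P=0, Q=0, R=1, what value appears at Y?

1

Propagate with M3 forced: M1=0, M2=0, M3=1 [stuck-at-1], M4=1.
So Y = 1. (Without the fault it would be 0.)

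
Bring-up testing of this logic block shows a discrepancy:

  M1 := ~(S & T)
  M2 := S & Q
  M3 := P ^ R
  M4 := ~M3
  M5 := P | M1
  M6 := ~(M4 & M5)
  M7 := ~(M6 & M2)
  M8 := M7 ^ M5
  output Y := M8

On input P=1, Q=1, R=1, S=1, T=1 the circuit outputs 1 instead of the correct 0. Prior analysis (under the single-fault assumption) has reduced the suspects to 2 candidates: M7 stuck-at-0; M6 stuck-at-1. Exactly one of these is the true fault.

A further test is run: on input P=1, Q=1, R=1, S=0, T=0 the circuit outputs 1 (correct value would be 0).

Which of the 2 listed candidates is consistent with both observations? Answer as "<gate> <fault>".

M7 stuck-at-0

Evaluate each candidate on input P=1, Q=1, R=1, S=0, T=0:
  M7 stuck-at-0: M1=1, M2=0, M3=0, M4=1, M5=1, M6=0, M7=0 [stuck-at-0], M8=1 → 1 — matches
  M6 stuck-at-1: M1=1, M2=0, M3=0, M4=1, M5=1, M6=1 [stuck-at-1], M7=1, M8=0 → 0 — eliminated
Only M7 stuck-at-0 reproduces the observed 1.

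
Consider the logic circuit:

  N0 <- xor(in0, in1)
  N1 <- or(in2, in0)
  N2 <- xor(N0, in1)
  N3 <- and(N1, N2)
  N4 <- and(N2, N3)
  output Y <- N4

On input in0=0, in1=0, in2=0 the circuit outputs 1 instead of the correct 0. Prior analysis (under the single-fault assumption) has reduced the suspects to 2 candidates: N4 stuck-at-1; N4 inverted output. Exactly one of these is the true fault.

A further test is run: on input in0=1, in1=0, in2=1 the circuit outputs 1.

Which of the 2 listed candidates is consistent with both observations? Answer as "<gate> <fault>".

N4 stuck-at-1

Evaluate each candidate on input in0=1, in1=0, in2=1:
  N4 stuck-at-1: N0=1, N1=1, N2=1, N3=1, N4=1 [stuck-at-1] → 1 — matches
  N4 inverted output: N0=1, N1=1, N2=1, N3=1, N4=0 [inverted output] → 0 — eliminated
Only N4 stuck-at-1 reproduces the observed 1.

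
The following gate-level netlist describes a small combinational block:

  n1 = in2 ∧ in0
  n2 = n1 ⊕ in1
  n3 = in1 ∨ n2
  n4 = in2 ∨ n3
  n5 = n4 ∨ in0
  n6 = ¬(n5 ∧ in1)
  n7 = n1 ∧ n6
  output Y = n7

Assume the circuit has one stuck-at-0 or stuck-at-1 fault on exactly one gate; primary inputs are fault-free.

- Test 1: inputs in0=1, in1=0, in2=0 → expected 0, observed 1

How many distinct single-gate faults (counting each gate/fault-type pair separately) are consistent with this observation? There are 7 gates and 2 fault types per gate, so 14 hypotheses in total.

Fault-free: n1=0, n2=0, n3=0, n4=0, n5=1, n6=1, n7=0 → 0. Observed 1.
  n1 stuck-at-0: output 0 ✗
  n1 stuck-at-1: output 1 ✓
  n2 stuck-at-0: output 0 ✗
  n2 stuck-at-1: output 0 ✗
  n3 stuck-at-0: output 0 ✗
  n3 stuck-at-1: output 0 ✗
  n4 stuck-at-0: output 0 ✗
  n4 stuck-at-1: output 0 ✗
  n5 stuck-at-0: output 0 ✗
  n5 stuck-at-1: output 0 ✗
  n6 stuck-at-0: output 0 ✗
  n6 stuck-at-1: output 0 ✗
  n7 stuck-at-0: output 0 ✗
  n7 stuck-at-1: output 1 ✓
Consistent faults: {n1 stuck-at-1, n7 stuck-at-1} — 2 in all.

2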